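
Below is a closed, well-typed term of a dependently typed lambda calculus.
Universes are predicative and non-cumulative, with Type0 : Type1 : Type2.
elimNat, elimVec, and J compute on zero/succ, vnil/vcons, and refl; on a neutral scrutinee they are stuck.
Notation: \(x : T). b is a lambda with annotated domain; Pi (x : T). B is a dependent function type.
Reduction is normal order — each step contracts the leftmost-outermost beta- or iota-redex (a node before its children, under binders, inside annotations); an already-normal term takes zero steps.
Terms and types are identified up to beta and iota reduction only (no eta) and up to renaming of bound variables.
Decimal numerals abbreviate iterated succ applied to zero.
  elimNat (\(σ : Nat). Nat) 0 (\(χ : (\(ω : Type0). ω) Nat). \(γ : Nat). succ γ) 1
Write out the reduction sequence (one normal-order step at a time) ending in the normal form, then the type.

normal-order reduction sequence:
  elimNat (\(σ : Nat). Nat) 0 (\(χ : (\(ω : Type0). ω) Nat). \(γ : Nat). succ γ) 1
  ~> (\(σ : (\(χ : Type0). χ) Nat). \(ω : Nat). succ ω) 0 (elimNat (\(γ : Nat). Nat) 0 (\(m : (\(j : Type0). j) Nat). \(ρ : Nat). succ ρ) 0)
  ~> (\(σ : Nat). succ σ) (elimNat (\(χ : Nat). Nat) 0 (\(ω : (\(γ : Type0). γ) Nat). \(m : Nat). succ m) 0)
  ~> succ (elimNat (\(σ : Nat). Nat) 0 (\(χ : (\(ω : Type0). ω) Nat). \(γ : Nat). succ γ) 0)
  ~> 1
inferred type:
  Nat


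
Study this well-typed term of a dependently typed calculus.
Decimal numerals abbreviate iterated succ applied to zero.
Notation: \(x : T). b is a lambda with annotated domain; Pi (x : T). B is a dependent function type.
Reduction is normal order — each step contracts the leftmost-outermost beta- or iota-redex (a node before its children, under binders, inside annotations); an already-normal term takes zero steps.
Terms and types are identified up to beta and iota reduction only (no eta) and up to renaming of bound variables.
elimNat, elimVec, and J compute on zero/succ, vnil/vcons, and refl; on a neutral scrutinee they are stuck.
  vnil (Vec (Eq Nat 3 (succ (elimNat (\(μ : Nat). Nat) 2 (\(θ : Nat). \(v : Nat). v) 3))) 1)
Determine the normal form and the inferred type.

normal form:
  vnil (Vec (Eq Nat 3 3) 1)
the term's type:
  Vec (Vec (Eq Nat 3 3) 1) 0
observation: the first redex contracted is an elimNat iota-redex; the normal form is reached in 10 normal-order steps.


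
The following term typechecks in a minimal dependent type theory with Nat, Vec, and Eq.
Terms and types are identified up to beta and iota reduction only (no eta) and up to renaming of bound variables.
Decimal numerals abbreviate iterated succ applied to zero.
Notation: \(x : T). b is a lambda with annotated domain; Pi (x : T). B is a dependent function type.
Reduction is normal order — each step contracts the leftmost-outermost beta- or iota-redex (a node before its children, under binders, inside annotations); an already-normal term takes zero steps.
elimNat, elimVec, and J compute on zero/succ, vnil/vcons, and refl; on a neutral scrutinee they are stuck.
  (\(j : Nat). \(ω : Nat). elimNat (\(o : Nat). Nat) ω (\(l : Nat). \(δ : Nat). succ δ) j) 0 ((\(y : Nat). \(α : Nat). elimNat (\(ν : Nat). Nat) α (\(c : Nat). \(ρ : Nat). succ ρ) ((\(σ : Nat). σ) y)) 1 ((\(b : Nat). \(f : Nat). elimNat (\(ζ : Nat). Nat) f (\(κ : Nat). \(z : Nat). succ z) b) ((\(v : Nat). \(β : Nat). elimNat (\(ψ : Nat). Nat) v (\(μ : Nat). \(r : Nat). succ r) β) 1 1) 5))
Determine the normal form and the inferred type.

reduced normal form:
  8
type:
  Nat
observation: 25 normal-order steps separate the term from its normal form.


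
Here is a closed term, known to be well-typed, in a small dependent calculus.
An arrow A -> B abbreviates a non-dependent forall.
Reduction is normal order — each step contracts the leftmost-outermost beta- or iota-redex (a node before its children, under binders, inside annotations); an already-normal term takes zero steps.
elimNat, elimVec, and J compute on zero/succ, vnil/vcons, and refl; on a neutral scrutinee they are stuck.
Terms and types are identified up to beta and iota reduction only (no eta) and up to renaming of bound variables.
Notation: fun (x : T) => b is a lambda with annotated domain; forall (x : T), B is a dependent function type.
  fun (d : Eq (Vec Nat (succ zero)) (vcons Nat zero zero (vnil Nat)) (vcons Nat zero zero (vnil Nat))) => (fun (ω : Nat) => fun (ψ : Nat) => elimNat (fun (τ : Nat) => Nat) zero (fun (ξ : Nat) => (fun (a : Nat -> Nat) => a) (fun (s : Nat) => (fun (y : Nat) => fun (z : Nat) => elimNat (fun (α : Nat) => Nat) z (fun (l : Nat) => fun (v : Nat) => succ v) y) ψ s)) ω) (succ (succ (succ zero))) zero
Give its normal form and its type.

reduced normal form:
  fun (d : Eq (Vec Nat (succ zero)) (vcons Nat zero zero (vnil Nat)) (vcons Nat zero zero (vnil Nat))) => zero
inferred type:
  Eq (Vec Nat (succ zero)) (vcons Nat zero zero (vnil Nat)) (vcons Nat zero zero (vnil Nat)) -> Nat
observation: 24 normal-order steps normalize the term, beginning with a beta-redex.


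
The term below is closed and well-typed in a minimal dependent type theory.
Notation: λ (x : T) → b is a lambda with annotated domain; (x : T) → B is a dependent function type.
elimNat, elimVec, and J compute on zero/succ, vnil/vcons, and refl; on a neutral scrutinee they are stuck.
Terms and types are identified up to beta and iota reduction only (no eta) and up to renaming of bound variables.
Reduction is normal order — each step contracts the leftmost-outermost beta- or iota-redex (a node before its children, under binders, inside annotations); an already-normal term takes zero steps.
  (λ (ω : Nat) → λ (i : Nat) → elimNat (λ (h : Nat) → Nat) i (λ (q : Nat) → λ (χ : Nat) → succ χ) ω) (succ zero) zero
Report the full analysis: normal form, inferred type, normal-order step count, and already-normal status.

normal form:
  succ zero
type:
  Nat
normal-order step count: 6
already normal: no
first contracted redex: a beta-redex


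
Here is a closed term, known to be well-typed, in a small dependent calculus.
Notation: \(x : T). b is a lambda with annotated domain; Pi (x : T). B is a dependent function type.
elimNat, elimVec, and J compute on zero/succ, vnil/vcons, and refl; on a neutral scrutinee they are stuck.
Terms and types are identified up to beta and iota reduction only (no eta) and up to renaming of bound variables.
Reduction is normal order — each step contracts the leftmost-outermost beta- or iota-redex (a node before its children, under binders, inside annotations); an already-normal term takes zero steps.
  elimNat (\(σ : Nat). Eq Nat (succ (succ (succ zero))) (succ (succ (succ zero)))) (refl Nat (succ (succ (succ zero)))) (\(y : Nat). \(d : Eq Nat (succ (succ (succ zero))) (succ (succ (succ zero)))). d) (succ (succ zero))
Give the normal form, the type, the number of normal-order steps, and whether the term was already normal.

normal form:
  refl Nat (succ (succ (succ zero)))
the term's type:
  Eq Nat (succ (succ (succ zero))) (succ (succ (succ zero)))
steps to reach normal form (normal order): 7
already normal: no
first redex: an elimNat iota-redex


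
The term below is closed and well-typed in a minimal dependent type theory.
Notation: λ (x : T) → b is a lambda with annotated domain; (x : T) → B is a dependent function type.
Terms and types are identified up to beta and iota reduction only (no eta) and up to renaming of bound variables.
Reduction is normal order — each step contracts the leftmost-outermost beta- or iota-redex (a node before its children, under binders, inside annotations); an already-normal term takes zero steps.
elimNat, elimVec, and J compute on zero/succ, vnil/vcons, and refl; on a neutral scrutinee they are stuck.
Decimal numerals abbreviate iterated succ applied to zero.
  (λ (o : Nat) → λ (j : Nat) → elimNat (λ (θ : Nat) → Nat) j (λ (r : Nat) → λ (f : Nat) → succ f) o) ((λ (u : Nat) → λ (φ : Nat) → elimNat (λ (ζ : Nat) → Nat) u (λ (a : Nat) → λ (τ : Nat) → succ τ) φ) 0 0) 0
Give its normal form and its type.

resulting normal form:
  0
type:
  Nat
observation: reduction starts at a beta-redex, and 6 normal-order steps reach the normal form.


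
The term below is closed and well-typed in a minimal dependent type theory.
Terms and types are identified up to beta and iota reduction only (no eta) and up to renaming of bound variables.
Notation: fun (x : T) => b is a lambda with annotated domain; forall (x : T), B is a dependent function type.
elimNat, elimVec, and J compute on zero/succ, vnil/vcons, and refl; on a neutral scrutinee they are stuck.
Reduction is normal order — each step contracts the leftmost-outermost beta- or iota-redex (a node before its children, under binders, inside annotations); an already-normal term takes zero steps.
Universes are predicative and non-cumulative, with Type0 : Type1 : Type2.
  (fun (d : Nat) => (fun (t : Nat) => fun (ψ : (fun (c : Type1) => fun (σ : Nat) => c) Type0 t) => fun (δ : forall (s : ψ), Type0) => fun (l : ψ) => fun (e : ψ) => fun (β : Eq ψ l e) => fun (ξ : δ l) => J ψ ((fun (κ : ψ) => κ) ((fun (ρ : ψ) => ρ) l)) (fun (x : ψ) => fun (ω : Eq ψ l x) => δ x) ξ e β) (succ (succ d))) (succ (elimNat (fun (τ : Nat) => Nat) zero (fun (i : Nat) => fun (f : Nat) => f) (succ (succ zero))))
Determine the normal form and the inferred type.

reduced normal form:
  fun (d : Type0) => fun (t : forall (ψ : d), Type0) => fun (c : d) => fun (σ : d) => fun (δ : Eq d c σ) => fun (s : t c) => J d c (fun (l : d) => fun (e : Eq d c l) => t l) s σ δ
type:
  forall (d : Type0), forall (t : forall (ψ : d), Type0), forall (c : d), forall (σ : d), forall (δ : Eq d c σ), forall (s : t c), t σ
observation: the term reaches its normal form after 6 normal-order steps.


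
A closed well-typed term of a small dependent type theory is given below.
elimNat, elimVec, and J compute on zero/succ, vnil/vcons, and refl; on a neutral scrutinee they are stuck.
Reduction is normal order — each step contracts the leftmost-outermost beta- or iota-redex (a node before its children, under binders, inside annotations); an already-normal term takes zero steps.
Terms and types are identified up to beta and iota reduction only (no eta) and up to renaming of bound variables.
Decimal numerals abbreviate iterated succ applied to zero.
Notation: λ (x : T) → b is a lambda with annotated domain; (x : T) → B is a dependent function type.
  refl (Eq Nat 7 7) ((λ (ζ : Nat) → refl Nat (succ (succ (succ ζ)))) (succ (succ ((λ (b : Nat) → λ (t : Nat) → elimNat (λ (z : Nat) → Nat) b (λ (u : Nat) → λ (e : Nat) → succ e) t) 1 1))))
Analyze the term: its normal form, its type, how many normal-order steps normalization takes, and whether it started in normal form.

reduced normal form:
  refl (Eq Nat 7 7) (refl Nat 7)
type:
  Eq (Eq Nat 7 7) (refl Nat 7) (refl Nat 7)
steps to reach normal form (normal order): 7
already normal: no
first redex: a beta-redex


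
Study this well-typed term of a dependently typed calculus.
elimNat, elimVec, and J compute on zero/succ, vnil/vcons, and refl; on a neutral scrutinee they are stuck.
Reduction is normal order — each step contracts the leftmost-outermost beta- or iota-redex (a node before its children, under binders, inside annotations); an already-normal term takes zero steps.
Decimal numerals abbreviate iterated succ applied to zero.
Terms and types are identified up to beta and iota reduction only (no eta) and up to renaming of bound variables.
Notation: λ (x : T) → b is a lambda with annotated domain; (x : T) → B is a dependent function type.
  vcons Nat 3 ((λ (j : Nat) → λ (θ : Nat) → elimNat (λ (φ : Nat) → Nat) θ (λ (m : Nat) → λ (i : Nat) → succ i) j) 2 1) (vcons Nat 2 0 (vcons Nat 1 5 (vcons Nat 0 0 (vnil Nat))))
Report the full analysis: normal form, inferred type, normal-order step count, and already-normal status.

resulting normal form:
  vcons Nat 3 3 (vcons Nat 2 0 (vcons Nat 1 5 (vcons Nat 0 0 (vnil Nat))))
type:
  Vec Nat 4
reduction steps (normal order): 9
started in normal form: no
first redex: a beta-redex


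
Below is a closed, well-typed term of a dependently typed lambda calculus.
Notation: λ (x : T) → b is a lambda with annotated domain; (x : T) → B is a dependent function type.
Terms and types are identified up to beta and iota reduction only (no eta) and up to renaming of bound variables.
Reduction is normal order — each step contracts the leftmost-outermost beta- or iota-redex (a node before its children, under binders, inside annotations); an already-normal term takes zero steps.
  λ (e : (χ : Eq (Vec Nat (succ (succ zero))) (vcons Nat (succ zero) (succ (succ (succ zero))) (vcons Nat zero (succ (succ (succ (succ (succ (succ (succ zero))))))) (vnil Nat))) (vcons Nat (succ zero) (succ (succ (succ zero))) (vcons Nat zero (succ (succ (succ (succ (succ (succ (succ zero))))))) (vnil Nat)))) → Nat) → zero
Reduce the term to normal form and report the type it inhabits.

resulting normal form:
  λ (e : (χ : Eq (Vec Nat (succ (succ zero))) (vcons Nat (succ zero) (succ (succ (succ zero))) (vcons Nat zero (succ (succ (succ (succ (succ (succ (succ zero))))))) (vnil Nat))) (vcons Nat (succ zero) (succ (succ (succ zero))) (vcons Nat zero (succ (succ (succ (succ (succ (succ (succ zero))))))) (vnil Nat)))) → Nat) → zero
the term's type:
  (e : (χ : Eq (Vec Nat (succ (succ zero))) (vcons Nat (succ zero) (succ (succ (succ zero))) (vcons Nat zero (succ (succ (succ (succ (succ (succ (succ zero))))))) (vnil Nat))) (vcons Nat (succ zero) (succ (succ (succ zero))) (vcons Nat zero (succ (succ (succ (succ (succ (succ (succ zero))))))) (vnil Nat)))) → Nat) → Nat
observation: the term is already in normal form.


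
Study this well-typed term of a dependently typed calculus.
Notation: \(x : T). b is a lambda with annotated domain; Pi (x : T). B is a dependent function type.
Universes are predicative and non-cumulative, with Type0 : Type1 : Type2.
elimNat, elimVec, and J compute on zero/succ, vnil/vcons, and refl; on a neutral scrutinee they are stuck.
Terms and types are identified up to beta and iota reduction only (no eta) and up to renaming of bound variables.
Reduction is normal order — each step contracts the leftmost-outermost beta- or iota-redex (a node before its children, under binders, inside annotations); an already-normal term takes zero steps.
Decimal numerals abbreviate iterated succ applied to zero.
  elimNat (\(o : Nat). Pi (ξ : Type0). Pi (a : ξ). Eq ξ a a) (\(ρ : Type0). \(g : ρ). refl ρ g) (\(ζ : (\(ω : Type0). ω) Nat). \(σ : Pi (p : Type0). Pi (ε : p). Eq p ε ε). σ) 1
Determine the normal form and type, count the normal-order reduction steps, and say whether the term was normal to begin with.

reduced normal form:
  \(o : Type0). \(ξ : o). refl o ξ
the term's type:
  Pi (o : Type0). Pi (ξ : o). Eq o ξ ξ
reduction steps (normal order): 4
term was already normal: no
first redex: an elimNat iota-redex


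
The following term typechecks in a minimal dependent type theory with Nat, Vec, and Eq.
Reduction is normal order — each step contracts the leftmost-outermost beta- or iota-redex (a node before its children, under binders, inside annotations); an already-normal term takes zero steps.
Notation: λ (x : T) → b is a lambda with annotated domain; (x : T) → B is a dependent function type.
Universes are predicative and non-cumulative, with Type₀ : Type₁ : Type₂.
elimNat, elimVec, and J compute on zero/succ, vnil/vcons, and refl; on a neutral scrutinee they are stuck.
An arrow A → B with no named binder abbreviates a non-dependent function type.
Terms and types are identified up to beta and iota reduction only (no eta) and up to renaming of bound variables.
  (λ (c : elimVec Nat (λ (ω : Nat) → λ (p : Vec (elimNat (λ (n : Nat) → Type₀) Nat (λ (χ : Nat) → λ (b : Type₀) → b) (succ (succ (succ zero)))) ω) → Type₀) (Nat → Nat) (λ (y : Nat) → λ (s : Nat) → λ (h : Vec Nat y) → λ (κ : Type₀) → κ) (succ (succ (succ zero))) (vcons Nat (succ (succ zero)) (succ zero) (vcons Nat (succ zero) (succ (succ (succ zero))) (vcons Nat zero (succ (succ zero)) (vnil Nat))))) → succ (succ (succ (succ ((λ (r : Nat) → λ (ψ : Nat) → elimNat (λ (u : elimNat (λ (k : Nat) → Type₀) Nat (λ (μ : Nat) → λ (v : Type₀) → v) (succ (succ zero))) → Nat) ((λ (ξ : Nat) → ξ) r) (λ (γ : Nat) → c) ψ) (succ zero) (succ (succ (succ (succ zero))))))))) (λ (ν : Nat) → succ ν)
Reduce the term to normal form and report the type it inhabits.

reduced normal form:
  succ (succ (succ (succ (succ (succ (succ (succ (succ zero))))))))
type:
  Nat


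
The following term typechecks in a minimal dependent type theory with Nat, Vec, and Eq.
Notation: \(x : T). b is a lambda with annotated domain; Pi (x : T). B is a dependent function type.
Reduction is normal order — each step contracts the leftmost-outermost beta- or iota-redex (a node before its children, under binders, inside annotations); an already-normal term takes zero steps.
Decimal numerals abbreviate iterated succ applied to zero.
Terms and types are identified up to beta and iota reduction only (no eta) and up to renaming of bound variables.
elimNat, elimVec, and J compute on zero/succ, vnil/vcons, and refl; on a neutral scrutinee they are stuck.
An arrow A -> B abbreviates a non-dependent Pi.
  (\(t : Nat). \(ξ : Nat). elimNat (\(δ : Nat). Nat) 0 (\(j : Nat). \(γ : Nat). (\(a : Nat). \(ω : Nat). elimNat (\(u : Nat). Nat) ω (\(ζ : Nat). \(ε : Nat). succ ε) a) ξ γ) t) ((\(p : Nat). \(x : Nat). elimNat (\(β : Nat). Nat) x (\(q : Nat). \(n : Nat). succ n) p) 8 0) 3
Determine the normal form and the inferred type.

resulting normal form:
  24
inferred type:
  Nat
observation: the term reaches its normal form after 66 normal-order steps.


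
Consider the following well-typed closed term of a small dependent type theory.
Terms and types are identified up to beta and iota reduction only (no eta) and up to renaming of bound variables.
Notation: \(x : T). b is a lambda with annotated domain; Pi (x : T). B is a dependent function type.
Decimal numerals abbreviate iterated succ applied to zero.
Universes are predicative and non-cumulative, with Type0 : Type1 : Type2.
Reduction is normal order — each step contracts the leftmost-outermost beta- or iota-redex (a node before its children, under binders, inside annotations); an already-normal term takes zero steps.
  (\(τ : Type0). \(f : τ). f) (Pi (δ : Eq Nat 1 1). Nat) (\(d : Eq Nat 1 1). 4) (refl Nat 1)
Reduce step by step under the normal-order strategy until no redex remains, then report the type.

normal-order reduction:
  (\(τ : Type0). \(f : τ). f) (Pi (δ : Eq Nat 1 1). Nat) (\(d : Eq Nat 1 1). 4) (refl Nat 1)
  ~> (\(τ : Pi (f : Eq Nat 1 1). Nat). τ) (\(δ : Eq Nat 1 1). 4) (refl Nat 1)
  ~> (\(τ : Eq Nat 1 1). 4) (refl Nat 1)
  ~> 4
the term's type:
  Nat


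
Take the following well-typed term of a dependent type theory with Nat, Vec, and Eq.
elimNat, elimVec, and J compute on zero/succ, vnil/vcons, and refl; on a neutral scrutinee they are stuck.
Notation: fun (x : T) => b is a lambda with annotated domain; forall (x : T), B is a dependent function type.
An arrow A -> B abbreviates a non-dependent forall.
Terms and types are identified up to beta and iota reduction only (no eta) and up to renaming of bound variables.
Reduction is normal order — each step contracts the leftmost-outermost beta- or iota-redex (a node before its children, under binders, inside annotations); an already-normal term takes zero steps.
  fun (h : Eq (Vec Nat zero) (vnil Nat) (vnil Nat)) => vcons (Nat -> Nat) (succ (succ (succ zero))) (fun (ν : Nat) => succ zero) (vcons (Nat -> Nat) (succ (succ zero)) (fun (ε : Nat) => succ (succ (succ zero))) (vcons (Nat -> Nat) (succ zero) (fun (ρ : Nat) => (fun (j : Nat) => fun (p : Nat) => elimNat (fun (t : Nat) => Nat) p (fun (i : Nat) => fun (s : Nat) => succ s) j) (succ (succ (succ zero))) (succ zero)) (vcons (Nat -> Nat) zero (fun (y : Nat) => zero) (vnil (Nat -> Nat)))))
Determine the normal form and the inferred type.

resulting normal form:
  fun (h : Eq (Vec Nat zero) (vnil Nat) (vnil Nat)) => vcons (Nat -> Nat) (succ (succ (succ zero))) (fun (ν : Nat) => succ zero) (vcons (Nat -> Nat) (succ (succ zero)) (fun (ε : Nat) => succ (succ (succ zero))) (vcons (Nat -> Nat) (succ zero) (fun (ρ : Nat) => succ (succ (succ (succ zero)))) (vcons (Nat -> Nat) zero (fun (j : Nat) => zero) (vnil (Nat -> Nat)))))
type:
  Eq (Vec Nat zero) (vnil Nat) (vnil Nat) -> Vec (Nat -> Nat) (succ (succ (succ (succ zero))))
observation: 12 normal-order steps separate the term from its normal form.


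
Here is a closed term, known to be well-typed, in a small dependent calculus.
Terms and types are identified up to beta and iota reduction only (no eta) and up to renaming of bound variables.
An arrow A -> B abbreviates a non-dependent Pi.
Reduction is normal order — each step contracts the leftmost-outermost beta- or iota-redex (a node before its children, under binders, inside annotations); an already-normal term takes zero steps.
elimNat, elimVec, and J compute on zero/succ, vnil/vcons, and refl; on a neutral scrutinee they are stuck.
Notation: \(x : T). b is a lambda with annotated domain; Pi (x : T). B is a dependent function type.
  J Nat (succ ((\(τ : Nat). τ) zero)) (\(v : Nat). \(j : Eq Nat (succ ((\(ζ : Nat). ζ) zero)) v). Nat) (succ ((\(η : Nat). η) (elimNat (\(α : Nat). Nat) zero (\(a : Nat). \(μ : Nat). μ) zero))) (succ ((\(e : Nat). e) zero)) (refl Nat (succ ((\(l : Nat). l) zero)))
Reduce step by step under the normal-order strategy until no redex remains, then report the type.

normal-order reduction:
  J Nat (succ ((\(τ : Nat). τ) zero)) (\(v : Nat). \(j : Eq Nat (succ ((\(ζ : Nat). ζ) zero)) v). Nat) (succ ((\(η : Nat). η) (elimNat (\(α : Nat). Nat) zero (\(a : Nat). \(μ : Nat). μ) zero))) (succ ((\(e : Nat). e) zero)) (refl Nat (succ ((\(l : Nat). l) zero)))
  ~> succ ((\(τ : Nat). τ) (elimNat (\(v : Nat). Nat) zero (\(j : Nat). \(ζ : Nat). ζ) zero))
  ~> succ (elimNat (\(τ : Nat). Nat) zero (\(v : Nat). \(j : Nat). j) zero)
  ~> succ zero
type:
  Nat


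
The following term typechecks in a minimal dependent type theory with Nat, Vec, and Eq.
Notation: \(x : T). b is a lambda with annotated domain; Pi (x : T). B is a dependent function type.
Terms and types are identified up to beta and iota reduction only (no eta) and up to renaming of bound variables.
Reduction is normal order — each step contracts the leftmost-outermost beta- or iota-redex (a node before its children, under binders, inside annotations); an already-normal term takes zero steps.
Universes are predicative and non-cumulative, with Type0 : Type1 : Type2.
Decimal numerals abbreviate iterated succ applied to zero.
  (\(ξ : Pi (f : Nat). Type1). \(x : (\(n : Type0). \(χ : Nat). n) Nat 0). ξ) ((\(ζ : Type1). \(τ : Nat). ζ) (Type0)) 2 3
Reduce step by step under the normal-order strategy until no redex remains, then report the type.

normal-order reduction sequence:
  (\(ξ : Pi (f : Nat). Type1). \(x : (\(n : Type0). \(χ : Nat). n) Nat 0). ξ) ((\(ζ : Type1). \(τ : Nat). ζ) (Type0)) 2 3
  ~> (\(ξ : (\(f : Type0). \(x : Nat). f) Nat 0). (\(n : Type1). \(χ : Nat). n) (Type0)) 2 3
  ~> (\(ξ : Type1). \(f : Nat). ξ) (Type0) 3
  ~> (\(ξ : Nat). Type0) 3
  ~> Type0
the term's type:
  Type1


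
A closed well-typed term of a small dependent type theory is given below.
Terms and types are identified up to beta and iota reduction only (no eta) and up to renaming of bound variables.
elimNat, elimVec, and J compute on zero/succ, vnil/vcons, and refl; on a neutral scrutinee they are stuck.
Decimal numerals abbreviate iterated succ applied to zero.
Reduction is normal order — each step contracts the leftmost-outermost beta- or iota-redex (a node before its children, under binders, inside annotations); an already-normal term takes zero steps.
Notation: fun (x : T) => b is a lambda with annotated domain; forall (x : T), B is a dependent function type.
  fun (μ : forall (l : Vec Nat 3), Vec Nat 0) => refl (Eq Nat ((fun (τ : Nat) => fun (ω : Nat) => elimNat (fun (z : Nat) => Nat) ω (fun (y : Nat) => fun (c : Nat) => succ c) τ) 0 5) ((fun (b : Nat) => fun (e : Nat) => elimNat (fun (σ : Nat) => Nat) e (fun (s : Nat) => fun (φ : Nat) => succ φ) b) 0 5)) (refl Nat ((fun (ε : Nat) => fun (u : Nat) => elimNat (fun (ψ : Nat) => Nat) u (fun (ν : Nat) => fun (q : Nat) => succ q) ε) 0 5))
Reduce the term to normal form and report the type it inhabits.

resulting normal form:
  fun (μ : forall (l : Vec Nat 3), Vec Nat 0) => refl (Eq Nat 5 5) (refl Nat 5)
inferred type:
  forall (μ : forall (l : Vec Nat 3), Vec Nat 0), Eq (Eq Nat 5 5) (refl Nat 5) (refl Nat 5)


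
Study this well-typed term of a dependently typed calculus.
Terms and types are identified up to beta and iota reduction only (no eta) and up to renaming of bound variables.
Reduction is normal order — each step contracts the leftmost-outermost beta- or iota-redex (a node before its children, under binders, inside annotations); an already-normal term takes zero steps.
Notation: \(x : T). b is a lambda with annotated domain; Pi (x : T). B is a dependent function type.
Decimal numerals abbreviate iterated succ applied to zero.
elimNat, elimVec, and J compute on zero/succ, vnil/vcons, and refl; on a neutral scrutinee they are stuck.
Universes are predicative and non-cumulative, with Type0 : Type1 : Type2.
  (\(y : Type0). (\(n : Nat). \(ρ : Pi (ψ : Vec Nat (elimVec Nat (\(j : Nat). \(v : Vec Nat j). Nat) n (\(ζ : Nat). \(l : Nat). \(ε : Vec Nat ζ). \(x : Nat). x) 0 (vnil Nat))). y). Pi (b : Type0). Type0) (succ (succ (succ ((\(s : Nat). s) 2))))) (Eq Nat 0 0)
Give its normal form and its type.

normal form:
  \(y : Pi (n : Vec Nat 5). Eq Nat 0 0). Pi (ρ : Type0). Type0
type:
  Pi (y : Pi (n : Vec Nat 5). Eq Nat 0 0). Type1


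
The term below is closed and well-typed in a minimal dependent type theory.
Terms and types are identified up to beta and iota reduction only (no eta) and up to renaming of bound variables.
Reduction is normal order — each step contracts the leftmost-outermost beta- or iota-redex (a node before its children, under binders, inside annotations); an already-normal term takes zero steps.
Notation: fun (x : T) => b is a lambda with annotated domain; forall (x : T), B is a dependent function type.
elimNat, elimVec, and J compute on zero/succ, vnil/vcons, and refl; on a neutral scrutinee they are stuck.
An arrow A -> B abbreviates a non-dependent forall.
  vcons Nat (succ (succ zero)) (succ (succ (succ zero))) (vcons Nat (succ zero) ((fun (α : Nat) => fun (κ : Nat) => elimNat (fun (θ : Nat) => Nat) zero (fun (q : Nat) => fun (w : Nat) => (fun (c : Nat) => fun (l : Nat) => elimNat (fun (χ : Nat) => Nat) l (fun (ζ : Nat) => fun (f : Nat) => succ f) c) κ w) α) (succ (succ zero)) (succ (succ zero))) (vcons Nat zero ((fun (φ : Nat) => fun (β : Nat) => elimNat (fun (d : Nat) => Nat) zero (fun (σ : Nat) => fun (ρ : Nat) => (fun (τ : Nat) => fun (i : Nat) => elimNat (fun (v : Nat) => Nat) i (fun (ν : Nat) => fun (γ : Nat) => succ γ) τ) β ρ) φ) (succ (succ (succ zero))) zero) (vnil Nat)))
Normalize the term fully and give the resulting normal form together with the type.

resulting normal form:
  vcons Nat (succ (succ zero)) (succ (succ (succ zero))) (vcons Nat (succ zero) (succ (succ (succ (succ zero)))) (vcons Nat zero zero (vnil Nat)))
the term's type:
  Vec Nat (succ (succ (succ zero)))
observation: the term reaches its normal form after 48 normal-order steps.


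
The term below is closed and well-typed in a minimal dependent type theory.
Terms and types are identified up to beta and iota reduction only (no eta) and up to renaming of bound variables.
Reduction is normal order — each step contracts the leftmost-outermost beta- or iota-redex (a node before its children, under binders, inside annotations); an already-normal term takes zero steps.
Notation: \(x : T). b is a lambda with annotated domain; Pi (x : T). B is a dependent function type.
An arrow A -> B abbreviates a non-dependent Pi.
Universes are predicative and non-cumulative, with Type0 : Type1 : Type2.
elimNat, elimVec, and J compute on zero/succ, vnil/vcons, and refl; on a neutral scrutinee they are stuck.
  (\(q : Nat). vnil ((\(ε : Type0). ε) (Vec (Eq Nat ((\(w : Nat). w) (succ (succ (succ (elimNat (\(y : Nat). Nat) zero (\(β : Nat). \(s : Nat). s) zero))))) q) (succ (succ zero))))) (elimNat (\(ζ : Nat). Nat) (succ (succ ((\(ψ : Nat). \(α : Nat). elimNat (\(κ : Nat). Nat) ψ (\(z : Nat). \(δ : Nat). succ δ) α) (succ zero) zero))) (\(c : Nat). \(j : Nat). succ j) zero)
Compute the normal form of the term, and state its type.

normal form:
  vnil (Vec (Eq Nat (succ (succ (succ zero))) (succ (succ (succ zero)))) (succ (succ zero)))
inferred type:
  Vec (Vec (Eq Nat (succ (succ (succ zero))) (succ (succ (succ zero)))) (succ (succ zero))) zero
observation: 8 normal-order steps separate the term from its normal form.


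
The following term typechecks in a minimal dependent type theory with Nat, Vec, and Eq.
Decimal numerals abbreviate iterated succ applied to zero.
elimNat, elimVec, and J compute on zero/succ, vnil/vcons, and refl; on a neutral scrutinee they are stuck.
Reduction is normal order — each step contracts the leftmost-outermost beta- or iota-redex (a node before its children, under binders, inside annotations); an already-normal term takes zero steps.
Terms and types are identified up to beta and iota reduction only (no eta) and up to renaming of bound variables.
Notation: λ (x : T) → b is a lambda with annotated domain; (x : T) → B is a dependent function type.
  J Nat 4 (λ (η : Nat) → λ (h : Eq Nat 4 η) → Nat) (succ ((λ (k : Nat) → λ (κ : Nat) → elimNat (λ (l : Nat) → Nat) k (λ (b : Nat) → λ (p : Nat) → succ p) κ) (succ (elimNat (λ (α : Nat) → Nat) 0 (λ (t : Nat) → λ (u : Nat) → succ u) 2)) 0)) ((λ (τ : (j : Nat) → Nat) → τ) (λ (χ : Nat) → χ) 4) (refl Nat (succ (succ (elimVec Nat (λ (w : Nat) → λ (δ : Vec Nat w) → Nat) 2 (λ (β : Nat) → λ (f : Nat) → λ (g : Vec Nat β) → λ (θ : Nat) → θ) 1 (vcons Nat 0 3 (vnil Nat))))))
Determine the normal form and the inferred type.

normal form:
  4
inferred type:
  Nat


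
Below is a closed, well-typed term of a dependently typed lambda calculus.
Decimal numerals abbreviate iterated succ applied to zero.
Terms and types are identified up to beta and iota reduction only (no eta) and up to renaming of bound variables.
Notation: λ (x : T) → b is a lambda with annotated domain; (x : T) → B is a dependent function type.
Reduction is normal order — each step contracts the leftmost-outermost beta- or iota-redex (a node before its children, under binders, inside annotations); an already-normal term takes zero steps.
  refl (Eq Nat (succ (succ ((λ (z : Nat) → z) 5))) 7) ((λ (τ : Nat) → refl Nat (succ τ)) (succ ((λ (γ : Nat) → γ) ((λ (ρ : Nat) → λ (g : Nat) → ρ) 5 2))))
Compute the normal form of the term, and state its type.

resulting normal form:
  refl (Eq Nat 7 7) (refl Nat 7)
the term's type:
  Eq (Eq Nat 7 7) (refl Nat 7) (refl Nat 7)


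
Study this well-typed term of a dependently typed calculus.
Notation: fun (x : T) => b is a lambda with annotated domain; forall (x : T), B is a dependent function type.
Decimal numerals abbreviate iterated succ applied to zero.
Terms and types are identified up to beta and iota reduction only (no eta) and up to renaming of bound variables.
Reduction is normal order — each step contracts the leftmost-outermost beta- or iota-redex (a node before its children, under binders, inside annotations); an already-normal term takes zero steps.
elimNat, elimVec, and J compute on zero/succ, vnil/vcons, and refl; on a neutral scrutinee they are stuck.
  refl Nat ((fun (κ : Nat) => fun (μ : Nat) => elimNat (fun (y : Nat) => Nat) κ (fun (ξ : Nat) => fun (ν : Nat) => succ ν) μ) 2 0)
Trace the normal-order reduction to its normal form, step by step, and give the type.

reduction (normal order):
  refl Nat ((fun (κ : Nat) => fun (μ : Nat) => elimNat (fun (y : Nat) => Nat) κ (fun (ξ : Nat) => fun (ν : Nat) => succ ν) μ) 2 0)
  ~> refl Nat ((fun (κ : Nat) => elimNat (fun (μ : Nat) => Nat) 2 (fun (y : Nat) => fun (ξ : Nat) => succ ξ) κ) 0)
  ~> refl Nat (elimNat (fun (κ : Nat) => Nat) 2 (fun (μ : Nat) => fun (y : Nat) => succ y) 0)
  ~> refl Nat 2
type:
  Eq Nat 2 2


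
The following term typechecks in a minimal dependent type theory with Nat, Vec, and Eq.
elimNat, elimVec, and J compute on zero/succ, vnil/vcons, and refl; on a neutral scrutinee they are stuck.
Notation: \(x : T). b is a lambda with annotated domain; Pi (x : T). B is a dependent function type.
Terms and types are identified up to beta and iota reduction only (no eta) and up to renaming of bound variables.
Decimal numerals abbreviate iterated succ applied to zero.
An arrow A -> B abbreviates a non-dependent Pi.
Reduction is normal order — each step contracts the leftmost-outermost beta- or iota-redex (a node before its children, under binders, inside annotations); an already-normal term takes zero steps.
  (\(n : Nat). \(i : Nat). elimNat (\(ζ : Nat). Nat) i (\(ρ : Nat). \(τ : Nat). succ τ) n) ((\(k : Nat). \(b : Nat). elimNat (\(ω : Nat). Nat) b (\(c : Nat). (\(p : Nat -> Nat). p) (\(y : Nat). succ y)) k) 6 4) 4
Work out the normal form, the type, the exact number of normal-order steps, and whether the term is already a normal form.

resulting normal form:
  14
type:
  Nat
normal-order step count: 60
started in normal form: no
first contracted redex: a beta-redex


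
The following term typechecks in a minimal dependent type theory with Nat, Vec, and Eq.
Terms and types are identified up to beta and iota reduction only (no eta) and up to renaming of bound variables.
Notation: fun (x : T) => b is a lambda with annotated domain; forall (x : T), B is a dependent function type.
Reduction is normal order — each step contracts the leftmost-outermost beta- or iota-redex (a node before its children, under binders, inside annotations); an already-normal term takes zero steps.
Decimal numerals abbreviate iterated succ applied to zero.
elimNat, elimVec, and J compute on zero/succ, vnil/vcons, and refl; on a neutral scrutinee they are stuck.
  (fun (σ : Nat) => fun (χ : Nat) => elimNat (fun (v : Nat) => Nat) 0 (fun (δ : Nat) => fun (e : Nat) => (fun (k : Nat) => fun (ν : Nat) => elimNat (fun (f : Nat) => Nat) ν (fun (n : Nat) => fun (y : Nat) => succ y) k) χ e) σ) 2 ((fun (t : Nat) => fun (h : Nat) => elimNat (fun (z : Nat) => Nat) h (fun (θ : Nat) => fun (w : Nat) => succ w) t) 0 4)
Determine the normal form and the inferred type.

resulting normal form:
  8
the term's type:
  Nat
observation: the leftmost-outermost redex is a beta-redex, and normalization takes 45 steps.


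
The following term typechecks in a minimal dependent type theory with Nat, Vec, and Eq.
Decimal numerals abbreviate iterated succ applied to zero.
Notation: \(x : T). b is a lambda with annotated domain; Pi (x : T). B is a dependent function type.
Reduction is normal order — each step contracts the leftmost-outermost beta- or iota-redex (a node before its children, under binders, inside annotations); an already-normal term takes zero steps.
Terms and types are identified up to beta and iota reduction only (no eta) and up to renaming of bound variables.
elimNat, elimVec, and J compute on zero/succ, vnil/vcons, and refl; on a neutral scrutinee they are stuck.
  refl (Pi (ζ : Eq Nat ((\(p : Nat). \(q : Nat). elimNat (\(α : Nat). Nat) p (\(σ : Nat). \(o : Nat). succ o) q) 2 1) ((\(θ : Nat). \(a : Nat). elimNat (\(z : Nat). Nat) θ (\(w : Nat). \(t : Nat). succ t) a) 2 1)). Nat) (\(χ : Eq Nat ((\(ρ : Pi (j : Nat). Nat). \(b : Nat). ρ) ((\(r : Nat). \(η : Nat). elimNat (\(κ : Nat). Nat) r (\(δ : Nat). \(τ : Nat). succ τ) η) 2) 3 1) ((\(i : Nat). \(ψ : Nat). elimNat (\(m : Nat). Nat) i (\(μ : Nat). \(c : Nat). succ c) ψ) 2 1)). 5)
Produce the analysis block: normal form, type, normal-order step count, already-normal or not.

resulting normal form:
  refl (Pi (ζ : Eq Nat 3 3). Nat) (\(p : Eq Nat 3 3). 5)
the term's type:
  Eq (Pi (ζ : Eq Nat 3 3). Nat) (\(p : Eq Nat 3 3). 5) (\(q : Eq Nat 3 3). 5)
reduction steps (normal order): 26
already normal: no
first contracted redex: a beta-redex


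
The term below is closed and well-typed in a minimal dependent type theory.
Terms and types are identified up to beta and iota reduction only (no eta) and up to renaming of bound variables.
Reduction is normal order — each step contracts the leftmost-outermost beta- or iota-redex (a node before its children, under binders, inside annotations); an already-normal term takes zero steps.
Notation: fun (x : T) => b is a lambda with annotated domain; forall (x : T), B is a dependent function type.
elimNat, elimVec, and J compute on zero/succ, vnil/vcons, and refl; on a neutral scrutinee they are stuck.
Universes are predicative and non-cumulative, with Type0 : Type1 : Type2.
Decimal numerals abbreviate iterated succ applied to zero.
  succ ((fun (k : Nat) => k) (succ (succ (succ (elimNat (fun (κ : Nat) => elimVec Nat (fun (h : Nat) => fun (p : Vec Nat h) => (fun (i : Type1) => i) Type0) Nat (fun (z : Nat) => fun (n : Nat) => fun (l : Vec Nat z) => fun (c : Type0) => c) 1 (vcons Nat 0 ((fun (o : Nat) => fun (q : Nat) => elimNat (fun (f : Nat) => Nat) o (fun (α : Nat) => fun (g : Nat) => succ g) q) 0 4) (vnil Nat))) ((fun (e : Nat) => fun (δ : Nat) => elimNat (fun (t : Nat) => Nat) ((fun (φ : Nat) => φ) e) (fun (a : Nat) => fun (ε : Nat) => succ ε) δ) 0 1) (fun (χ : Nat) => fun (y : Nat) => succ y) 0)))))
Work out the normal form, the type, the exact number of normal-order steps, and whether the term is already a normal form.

resulting normal form:
  5
inferred type:
  Nat
steps to reach normal form (normal order): 9
already normal: no
first contracted redex: a beta-redex


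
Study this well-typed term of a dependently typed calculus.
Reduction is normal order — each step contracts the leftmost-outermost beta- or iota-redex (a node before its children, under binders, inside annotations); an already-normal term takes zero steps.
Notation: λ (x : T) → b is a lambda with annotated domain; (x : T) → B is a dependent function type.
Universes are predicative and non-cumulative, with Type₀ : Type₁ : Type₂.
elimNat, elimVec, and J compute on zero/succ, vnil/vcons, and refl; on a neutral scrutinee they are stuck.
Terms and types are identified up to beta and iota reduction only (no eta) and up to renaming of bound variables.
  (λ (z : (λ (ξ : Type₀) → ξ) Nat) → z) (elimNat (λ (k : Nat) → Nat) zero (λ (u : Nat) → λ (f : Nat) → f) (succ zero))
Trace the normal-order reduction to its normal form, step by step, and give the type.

normal-order reduction:
  (λ (z : (λ (ξ : Type₀) → ξ) Nat) → z) (elimNat (λ (k : Nat) → Nat) zero (λ (u : Nat) → λ (f : Nat) → f) (succ zero))
  ~> elimNat (λ (z : Nat) → Nat) zero (λ (ξ : Nat) → λ (k : Nat) → k) (succ zero)
  ~> (λ (z : Nat) → λ (ξ : Nat) → ξ) zero (elimNat (λ (k : Nat) → Nat) zero (λ (u : Nat) → λ (f : Nat) → f) zero)
  ~> (λ (z : Nat) → z) (elimNat (λ (ξ : Nat) → Nat) zero (λ (k : Nat) → λ (u : Nat) → u) zero)
  ~> elimNat (λ (z : Nat) → Nat) zero (λ (ξ : Nat) → λ (k : Nat) → k) zero
  ~> zero
inferred type:
  Nat


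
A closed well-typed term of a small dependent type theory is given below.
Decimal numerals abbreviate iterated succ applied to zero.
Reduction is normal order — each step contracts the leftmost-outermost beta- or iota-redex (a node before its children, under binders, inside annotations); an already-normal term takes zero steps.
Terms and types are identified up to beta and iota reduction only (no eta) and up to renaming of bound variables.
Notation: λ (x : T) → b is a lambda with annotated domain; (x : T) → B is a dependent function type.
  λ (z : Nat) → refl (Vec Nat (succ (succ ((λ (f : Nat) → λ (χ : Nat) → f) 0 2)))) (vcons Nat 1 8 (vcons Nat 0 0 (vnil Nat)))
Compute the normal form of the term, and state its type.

resulting normal form:
  λ (z : Nat) → refl (Vec Nat 2) (vcons Nat 1 8 (vcons Nat 0 0 (vnil Nat)))
type:
  (z : Nat) → Eq (Vec Nat 2) (vcons Nat 1 8 (vcons Nat 0 0 (vnil Nat))) (vcons Nat 1 8 (vcons Nat 0 0 (vnil Nat)))
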